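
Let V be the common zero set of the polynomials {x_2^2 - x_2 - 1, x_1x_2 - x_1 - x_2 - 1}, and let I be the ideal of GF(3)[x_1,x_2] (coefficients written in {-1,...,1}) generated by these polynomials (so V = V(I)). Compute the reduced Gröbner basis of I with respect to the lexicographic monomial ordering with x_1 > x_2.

G = {x_1 + x_2 - 1, x_2^2 - x_2 - 1}

f_1 = x_2^2 - x_2 - 1, LT = x_2^2.
f_2 = x_1x_2 - x_1 - x_2 - 1, LT = x_1x_2.

S(f_1,f_2): lcm = x_1x_2^2. S = -x_1 + x_2^2 + x_2.
  reduce S modulo (f_1, f_2):
  remainder -x_1 - x_2 + 1 ≠ 0; add g_3 = -x_1 - x_2 + 1 to the basis.

The other S-polynomials (S(f_1,g_3), S(f_2,g_3)) all reduce to 0 modulo the current basis, so we have a Gröbner basis.
Inter-reduce: drop elements whose leading term is divisible by another's, tail-reduce, and make monic.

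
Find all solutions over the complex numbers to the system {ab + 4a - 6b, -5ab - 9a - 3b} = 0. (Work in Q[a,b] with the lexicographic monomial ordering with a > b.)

Compute a lex Gröbner basis by Buchberger's algorithm.
f_1 = ab + 4a - 6b, LT = ab.
f_2 = -5ab - 9a - 3b, LT = ab.

S(f_1,f_2): lcm = ab. S = 11/5a - 33/5b.
  leading term a: no divisor's leading term divides it; move 11/5a to the remainder.
  leading term b: no divisor's leading term divides it; move -33/5b to the remainder.
  remainder 11/5a - 33/5b ≠ 0; add h_3 = 11/5a - 33/5b to the basis.

S(f_1,h_3): lcm = ab. S = 4a + 3b^2 - 6b.
  leading term a: subtract (20/11)·h_3 from 4a + 3b^2 - 6b → 3b^2 + 6b
  leading term b^2: no divisor's leading term divides it; move 3b^2 to the remainder.
  leading term b: no divisor's leading term divides it; move 6b to the remainder.
  remainder 3b^2 + 6b ≠ 0; add h_4 = 3b^2 + 6b to the basis.

The other S-polynomials (S(f_2,h_3), S(f_1,h_4), S(f_2,h_4), S(h_3,h_4)) all reduce to 0 modulo the current basis, so we have a Gröbner basis.
Inter-reduce: drop elements whose leading term is divisible by another's, tail-reduce, and make monic.
Reduced Gröbner basis: {a - 3b, b^2 + 2b}.

A lex Gröbner basis eliminates variables successively. Here b^2 + 2b depends only on b, with roots {-2, 0}; lifting each root through the earlier basis elements recovers the full solutions.
  b = -2: the earlier basis element becomes a + 6 = 0, giving a = -6 — point (-6, -2).
  b = 0: the earlier basis element becomes a = 0, giving a = 0 — point (0, 0).

{(-6, -2), (0, 0)}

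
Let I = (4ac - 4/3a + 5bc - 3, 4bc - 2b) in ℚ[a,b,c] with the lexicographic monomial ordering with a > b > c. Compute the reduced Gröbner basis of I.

G = {ab + 15/4b² - 9/2b, ac - ⅓a + ⅝b - ¾, bc - ½b}

f_1 = 4ac - 4/3a + 5bc - 3, LT = ac.
f_2 = 4bc - 2b, LT = bc.

S(f_1,f_2): lcm = abc. S = ⅙ab + 5/4b²c - ¾b.
  leading term ab: no divisor's leading term divides it; move ⅙ab to the remainder.
  leading term b²c: subtract (5/16b)·f_2 from 5/4b²c - ¾b → ⅝b² - ¾b
  leading term b²: no divisor's leading term divides it; move ⅝b² to the remainder.
  leading term b: no divisor's leading term divides it; move -¾b to the remainder.
  remainder ⅙ab + ⅝b² - ¾b ≠ 0; add g_3 = ⅙ab + ⅝b² - ¾b to the basis.

S(f_1,g_3): lcm = abc. S = -⅓ab - 5/2b²c + 9/2bc - ¾b.
  leading term ab: subtract (-2)·g_3 from -⅓ab - 5/2b²c + 9/2bc - ¾b → -5/2b²c + 5/4b² + 9/2bc - 9/4b
  leading term b²c: subtract (-⅝b)·f_2 from -5/2b²c + 5/4b² + 9/2bc - 9/4b → 9/2bc - 9/4b
  leading term bc: subtract (9/8)·f_2 from 9/2bc - 9/4b → 0
  remainder 0.

S(f_2,g_3): lcm = abc. S = -½ab - 15/4b²c + 9/2bc.
  leading term ab: subtract (-3)·g_3 from -½ab - 15/4b²c + 9/2bc → -15/4b²c + 15/8b² + 9/2bc - 9/4b
  leading term b²c: subtract (-15/16b)·f_2 from -15/4b²c + 15/8b² + 9/2bc - 9/4b → 9/2bc - 9/4b
  leading term bc: subtract (9/8)·f_2 from 9/2bc - 9/4b → 0
  remainder 0.

Every S-polynomial of the final basis reduces to 0, so we have a Gröbner basis.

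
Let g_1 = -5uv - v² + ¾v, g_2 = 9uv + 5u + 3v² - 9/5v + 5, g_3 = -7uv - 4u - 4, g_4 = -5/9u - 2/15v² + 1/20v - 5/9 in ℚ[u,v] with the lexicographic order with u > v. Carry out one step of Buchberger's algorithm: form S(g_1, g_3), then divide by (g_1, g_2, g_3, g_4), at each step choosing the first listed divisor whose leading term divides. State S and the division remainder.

lcm(LM(g_1), LM(g_3)) = uv.
S = (lcm/LT(g_1))·g_1 − (lcm/LT(g_3))·g_3 = -4/7u + ⅕v² - 3/20v - 4/7.
Reduce S modulo (g_1, g_2, g_3, g_4) in that order:
  leading term u: subtract (36/35)·g_4 from -4/7u + ⅕v² - 3/20v - 4/7 → 59/175v² - 141/700v
  leading term v²: no divisor's leading term divides it; move 59/175v² to the remainder.
  leading term v: no divisor's leading term divides it; move -141/700v to the remainder.
The remainder 59/175v² - 141/700v is nonzero, so it would be added as the next basis element.

S(g_1, g_3) = -4/7u + ⅕v² - 3/20v - 4/7; remainder on division = 59/175v² - 141/700v.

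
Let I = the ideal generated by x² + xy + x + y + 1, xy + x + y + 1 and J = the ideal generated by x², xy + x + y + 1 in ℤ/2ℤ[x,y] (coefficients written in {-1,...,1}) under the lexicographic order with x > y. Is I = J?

Yes, the ideals are equal.

Two ideals are equal iff their reduced Gröbner bases coincide (the reduced basis is unique for a fixed ordering).
Buchberger on the first generating set:
f_1 = x² + xy + x + y + 1, LT = x².
f_2 = xy + x + y + 1, LT = xy.

S(f_1,f_2): lcm = x²y. S = x² + xy² + x + y² + y.
  leading term x²: subtract (1)·f_1 from x² + xy² + x + y² + y → xy² + xy + y² + 1
  leading term xy²: subtract (y)·f_2 from xy² + xy + y² + 1 → y + 1
  leading term y: no divisor's leading term divides it; move y to the remainder.
  leading term 1: no divisor's leading term divides it; move 1 to the remainder.
  remainder y + 1 ≠ 0; add g_3 = y + 1 to the basis.

The other S-polynomials (S(f_1,g_3), S(f_2,g_3)) all reduce to 0 modulo the current basis, so we have a Gröbner basis.
Inter-reduce: drop elements whose leading term is divisible by another's, tail-reduce, and make monic.
Reduced Gröbner basis: {x², y + 1}.

Buchberger on the second generating set:
h_1 = x², LT = x².
h_2 = xy + x + y + 1, LT = xy.

S(h_1,h_2): lcm = x²y. S = x² + xy + x.
  leading term x²: subtract (1)·h_1 from x² + xy + x → xy + x
  leading term xy: subtract (1)·h_2 from xy + x → y + 1
  leading term y: no divisor's leading term divides it; move y to the remainder.
  leading term 1: no divisor's leading term divides it; move 1 to the remainder.
  remainder y + 1 ≠ 0; add k_3 = y + 1 to the basis.

The other S-polynomials (S(h_1,k_3), S(h_2,k_3)) all reduce to 0 modulo the current basis, so we have a Gröbner basis.
Inter-reduce: drop elements whose leading term is divisible by another's, tail-reduce, and make monic.
Reduced Gröbner basis: {x², y + 1}.

Same reduced basis, so the two generating sets span the same ideal.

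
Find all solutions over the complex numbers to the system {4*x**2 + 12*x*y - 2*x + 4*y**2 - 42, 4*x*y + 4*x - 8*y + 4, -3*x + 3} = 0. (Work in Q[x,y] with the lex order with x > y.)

{(1, 2)}

Compute a lex Gröbner basis by Buchberger's algorithm.
f_1 = 4*x**2 + 12*x*y - 2*x + 4*y**2 - 42, LT = x**2.
f_2 = 4*x*y + 4*x - 8*y + 4, LT = x*y.
f_3 = -3*x + 3, LT = x.

S(f_1,f_2): lcm = x**2*y. S = -x**2 + 3*x*y**2 + 3/2*x*y - x + y**3 - 21/2*y.
  leading term x**2: subtract (-1/4)·f_1 from -x**2 + 3*x*y**2 + 3/2*x*y - x + y**3 - 21/2*y → 3*x*y**2 + 9/2*x*y - 3/2*x + y**3 + y**2 - 21/2*y - 21/2
  leading term x*y**2: subtract (3/4*y)·f_2 from 3*x*y**2 + 9/2*x*y - 3/2*x + y**3 + y**2 - 21/2*y - 21/2 → 3/2*x*y - 3/2*x + y**3 + 7*y**2 - 27/2*y - 21/2
  leading term x*y: subtract (3/8)·f_2 from 3/2*x*y - 3/2*x + y**3 + 7*y**2 - 27/2*y - 21/2 → -3*x + y**3 + 7*y**2 - 21/2*y - 12
  leading term x: subtract (1)·f_3 from -3*x + y**3 + 7*y**2 - 21/2*y - 12 → y**3 + 7*y**2 - 21/2*y - 15
  leading term y**3: no divisor's leading term divides it; move y**3 to the remainder.
  leading term y**2: no divisor's leading term divides it; move 7*y**2 to the remainder.
  leading term y: no divisor's leading term divides it; move -21/2*y to the remainder.
  leading term 1: no divisor's leading term divides it; move -15 to the remainder.
  remainder y**3 + 7*y**2 - 21/2*y - 15 ≠ 0; add h_4 = y**3 + 7*y**2 - 21/2*y - 15 to the basis.

S(f_1,f_3): lcm = x**2. S = 3*x*y + 1/2*x + y**2 - 21/2.
  leading term x*y: subtract (3/4)·f_2 from 3*x*y + 1/2*x + y**2 - 21/2 → -5/2*x + y**2 + 6*y - 27/2
  leading term x: subtract (5/6)·f_3 from -5/2*x + y**2 + 6*y - 27/2 → y**2 + 6*y - 16
  leading term y**2: no divisor's leading term divides it; move y**2 to the remainder.
  leading term y: no divisor's leading term divides it; move 6*y to the remainder.
  leading term 1: no divisor's leading term divides it; move -16 to the remainder.
  remainder y**2 + 6*y - 16 ≠ 0; add h_5 = y**2 + 6*y - 16 to the basis.

S(f_2,f_3): lcm = x*y. S = x - y + 1.
  leading term x: subtract (-1/3)·f_3 from x - y + 1 → -y + 2
  leading term y: no divisor's leading term divides it; move -y to the remainder.
  leading term 1: no divisor's leading term divides it; move 2 to the remainder.
  remainder -y + 2 ≠ 0; add h_6 = -y + 2 to the basis.

The other S-polynomials (S(f_1,h_4), S(f_2,h_4), S(f_3,h_4), S(f_1,h_5), S(f_2,h_5), S(f_3,h_5), S(h_4,h_5), S(f_1,h_6), S(f_2,h_6), S(f_3,h_6), S(h_4,h_6), S(h_5,h_6)) all reduce to 0 modulo the current basis, so we have a Gröbner basis.
Inter-reduce: drop elements whose leading term is divisible by another's, tail-reduce, and make monic.
Reduced Gröbner basis: {x - 1, y - 2}.

A lex Gröbner basis eliminates variables successively. Here y - 2 depends only on y, with roots {2}; lifting each root through the earlier basis elements recovers the full solutions.
  y = 2: the earlier basis element becomes x - 1 = 0, giving x = 1 — point (1, 2).
Each listed point satisfies every original equation (direct substitution).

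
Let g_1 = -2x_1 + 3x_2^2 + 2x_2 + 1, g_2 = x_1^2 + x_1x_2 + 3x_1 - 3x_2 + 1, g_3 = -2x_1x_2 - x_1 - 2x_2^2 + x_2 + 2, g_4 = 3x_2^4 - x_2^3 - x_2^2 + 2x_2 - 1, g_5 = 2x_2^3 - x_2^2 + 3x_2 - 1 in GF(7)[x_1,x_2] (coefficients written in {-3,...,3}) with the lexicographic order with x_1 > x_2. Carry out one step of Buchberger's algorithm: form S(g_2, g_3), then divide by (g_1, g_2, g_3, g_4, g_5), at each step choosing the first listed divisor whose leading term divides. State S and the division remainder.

S(g_2, g_3) = 3x_1^2 + x_1 - 3x_2^2 + x_2; remainder on division = -x_2^2 + 2x_2 + 3.

lcm(LM(g_2), LM(g_3)) = x_1^2x_2.
S = (lcm/LT(g_2))·g_2 − (lcm/LT(g_3))·g_3 = 3x_1^2 + x_1 - 3x_2^2 + x_2.
Reduce S modulo (g_1, g_2, g_3, g_4, g_5) in that order:
  leading term x_1^2: subtract (2x_1)·g_1 from 3x_1^2 + x_1 - 3x_2^2 + x_2 → x_1x_2^2 + 3x_1x_2 - x_1 - 3x_2^2 + x_2
  leading term x_1x_2^2: subtract (3x_2^2)·g_1 from x_1x_2^2 + 3x_1x_2 - x_1 - 3x_2^2 + x_2 → 3x_1x_2 - x_1 - 2x_2^4 + x_2^3 + x_2^2 + x_2
  leading term x_1x_2: subtract (2x_2)·g_1 from 3x_1x_2 - x_1 - 2x_2^4 + x_2^3 + x_2^2 + x_2 → -x_1 - 2x_2^4 + 2x_2^3 - 3x_2^2 - x_2
  leading term x_1: subtract (-3)·g_1 from -x_1 - 2x_2^4 + 2x_2^3 - 3x_2^2 - x_2 → -2x_2^4 + 2x_2^3 - x_2^2 - 2x_2 + 3
  leading term x_2^4: subtract (-3)·g_4 from -2x_2^4 + 2x_2^3 - x_2^2 - 2x_2 + 3 → -x_2^3 + 3x_2^2 - 3x_2
  leading term x_2^3: subtract (3)·g_5 from -x_2^3 + 3x_2^2 - 3x_2 → -x_2^2 + 2x_2 + 3
  leading term x_2^2: no divisor's leading term divides it; move -x_2^2 to the remainder.
  leading term x_2: no divisor's leading term divides it; move 2x_2 to the remainder.
  leading term 1: no divisor's leading term divides it; move 3 to the remainder.
The remainder -x_2^2 + 2x_2 + 3 is nonzero, so it would be added as the next basis element.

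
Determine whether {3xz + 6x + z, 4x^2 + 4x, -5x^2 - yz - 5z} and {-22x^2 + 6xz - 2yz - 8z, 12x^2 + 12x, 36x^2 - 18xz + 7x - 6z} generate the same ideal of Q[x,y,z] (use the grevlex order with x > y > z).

Since reduced Gröbner bases are canonical representatives of ideals under a given ordering, it suffices to compute and compare them.
Buchberger on the first generating set:
f_1 = 3xz + 6x + z, LT = xz.
f_2 = 4x^2 + 4x, LT = x^2.
f_3 = -5x^2 - yz - 5z, LT = x^2.

S(f_1,f_2): lcm = x^2z. S = 2x^2 - 2/3xz.
  leading term x^2: subtract (1/2)·f_2 from 2x^2 - 2/3xz → -2/3xz - 2x
  leading term xz: subtract (-2/9)·f_1 from -2/3xz - 2x → -2/3x + 2/9z
  leading term x: no divisor's leading term divides it; move -2/3x to the remainder.
  leading term z: no divisor's leading term divides it; move 2/9z to the remainder.
  remainder -2/3x + 2/9z ≠ 0; add g_4 = -2/3x + 2/9z to the basis.

S(f_1,f_3): lcm = x^2z. S = -1/5yz^2 + 2x^2 + 1/3xz - z^2.
  leading term yz^2: no divisor's leading term divides it; move -1/5yz^2 to the remainder.
  leading term x^2: subtract (1/2)·f_2 from 2x^2 + 1/3xz - z^2 → 1/3xz - z^2 - 2x
  leading term xz: subtract (1/9)·f_1 from 1/3xz - z^2 - 2x → -z^2 - 8/3x - 1/9z
  leading term z^2: no divisor's leading term divides it; move -z^2 to the remainder.
  leading term x: subtract (4)·g_4 from -8/3x - 1/9z → -z
  leading term z: no divisor's leading term divides it; move -z to the remainder.
  remainder -1/5yz^2 - z^2 - z ≠ 0; add g_5 = -1/5yz^2 - z^2 - z to the basis.

S(f_2,f_3): lcm = x^2. S = -1/5yz + x - z.
  leading term yz: no divisor's leading term divides it; move -1/5yz to the remainder.
  leading term x: subtract (-3/2)·g_4 from x - z → -2/3z
  leading term z: no divisor's leading term divides it; move -2/3z to the remainder.
  remainder -1/5yz - 2/3z ≠ 0; add g_6 = -1/5yz - 2/3z to the basis.

S(f_1,g_4): lcm = xz. S = 1/3z^2 + 2x + 1/3z.
  leading term z^2: no divisor's leading term divides it; move 1/3z^2 to the remainder.
  leading term x: subtract (-3)·g_4 from 2x + 1/3z → z
  leading term z: no divisor's leading term divides it; move z to the remainder.
  remainder 1/3z^2 + z ≠ 0; add g_7 = 1/3z^2 + z to the basis.

The other S-polynomials (S(f_2,g_4), S(f_3,g_4), S(f_1,g_5), S(f_2,g_5), S(f_3,g_5), S(g_4,g_5), S(f_1,g_6), S(f_2,g_6), S(f_3,g_6), S(g_4,g_6), S(g_5,g_6), S(f_1,g_7), S(f_2,g_7), S(f_3,g_7), S(g_4,g_7), S(g_5,g_7), S(g_6,g_7)) all reduce to 0 modulo the current basis, so we have a Gröbner basis.
Inter-reduce: drop elements whose leading term is divisible by another's, tail-reduce, and make monic.
Reduced Gröbner basis: {yz + 10/3z, z^2 + 3z, x - 1/3z}.

Buchberger on the second generating set:
h_1 = -22x^2 + 6xz - 2yz - 8z, LT = x^2.
h_2 = 12x^2 + 12x, LT = x^2.
h_3 = 36x^2 - 18xz + 7x - 6z, LT = x^2.

S(h_1,h_2): lcm = x^2. S = -3/11xz + 1/11yz - x + 4/11z.
  leading term xz: no divisor's leading term divides it; move -3/11xz to the remainder.
  leading term yz: no divisor's leading term divides it; move 1/11yz to the remainder.
  leading term x: no divisor's leading term divides it; move -x to the remainder.
  leading term z: no divisor's leading term divides it; move 4/11z to the remainder.
  remainder -3/11xz + 1/11yz - x + 4/11z ≠ 0; add k_4 = -3/11xz + 1/11yz - x + 4/11z to the basis.

S(h_1,h_3): lcm = x^2. S = 5/22xz + 1/11yz - 7/36x + 35/66z.
  leading term xz: subtract (-5/6)·k_4 from 5/22xz + 1/11yz - 7/36x + 35/66z → 1/6yz - 37/36x + 5/6z
  leading term yz: no divisor's leading term divides it; move 1/6yz to the remainder.
  leading term x: no divisor's leading term divides it; move -37/36x to the remainder.
  leading term z: no divisor's leading term divides it; move 5/6z to the remainder.
  remainder 1/6yz - 37/36x + 5/6z ≠ 0; add k_5 = 1/6yz - 37/36x + 5/6z to the basis.

S(h_1,k_4): lcm = x^2z. S = 1/3xyz - 3/11xz^2 + 1/11yz^2 - 11/3x^2 + 4/3xz + 4/11z^2.
  leading term xyz: subtract (-11/9y)·k_4 from 1/3xyz - 3/11xz^2 + 1/11yz^2 - 11/3x^2 + 4/3xz + 4/11z^2 → 1/9y^2z - 3/11xz^2 + 1/11yz^2 - 11/3x^2 - 11/9xy + 4/3xz + 4/9yz + 4/11z^2
  leading term y^2z: subtract (2/3y)·k_5 from 1/9y^2z - 3/11xz^2 + 1/11yz^2 - 11/3x^2 - 11/9xy + 4/3xz + 4/9yz + 4/11z^2 → -3/11xz^2 + 1/11yz^2 - 11/3x^2 - 29/54xy + 4/3xz - 1/9yz + 4/11z^2
  leading term xz^2: subtract (z)·k_4 from -3/11xz^2 + 1/11yz^2 - 11/3x^2 - 29/54xy + 4/3xz - 1/9yz + 4/11z^2 → -11/3x^2 - 29/54xy + 7/3xz - 1/9yz
  leading term x^2: subtract (1/6)·h_1 from -11/3x^2 - 29/54xy + 7/3xz - 1/9yz → -29/54xy + 4/3xz + 2/9yz + 4/3z
  leading term xy: no divisor's leading term divides it; move -29/54xy to the remainder.
  leading term xz: subtract (-44/9)·k_4 from 4/3xz + 2/9yz + 4/3z → 2/3yz - 44/9x + 28/9z
  leading term yz: subtract (4)·k_5 from 2/3yz - 44/9x + 28/9z → -7/9x - 2/9z
  leading term x: no divisor's leading term divides it; move -7/9x to the remainder.
  leading term z: no divisor's leading term divides it; move -2/9z to the remainder.
  remainder -29/54xy - 7/9x - 2/9z ≠ 0; add k_6 = -29/54xy - 7/9x - 2/9z to the basis.

S(k_4,k_5): lcm = xyz. S = -1/3y^2z + 37/6x^2 + 11/3xy - 5xz - 4/3yz.
  leading term y^2z: subtract (-2y)·k_5 from -1/3y^2z + 37/6x^2 + 11/3xy - 5xz - 4/3yz → 37/6x^2 + 29/18xy - 5xz + 1/3yz
  leading term x^2: subtract (-37/132)·h_1 from 37/6x^2 + 29/18xy - 5xz + 1/3yz → 29/18xy - 73/22xz - 5/22yz - 74/33z
  leading term xy: subtract (-3)·k_6 from 29/18xy - 73/22xz - 5/22yz - 74/33z → -73/22xz - 5/22yz - 7/3x - 32/11z
  leading term xz: subtract (73/6)·k_4 from -73/22xz - 5/22yz - 7/3x - 32/11z → -4/3yz + 59/6x - 22/3z
  leading term yz: subtract (-8)·k_5 from -4/3yz + 59/6x - 22/3z → 29/18x - 2/3z
  leading term x: no divisor's leading term divides it; move 29/18x to the remainder.
  leading term z: no divisor's leading term divides it; move -2/3z to the remainder.
  remainder 29/18x - 2/3z ≠ 0; add k_7 = 29/18x - 2/3z to the basis.

S(k_4,k_6): lcm = xyz. S = -1/3y^2z + 11/3xy - 42/29xz - 4/3yz - 12/29z^2.
  leading term y^2z: subtract (-2y)·k_5 from -1/3y^2z + 11/3xy - 42/29xz - 4/3yz - 12/29z^2 → 29/18xy - 42/29xz + 1/3yz - 12/29z^2
  leading term xy: subtract (-3)·k_6 from 29/18xy - 42/29xz + 1/3yz - 12/29z^2 → -42/29xz + 1/3yz - 12/29z^2 - 7/3x - 2/3z
  leading term xz: subtract (154/29)·k_4 from -42/29xz + 1/3yz - 12/29z^2 - 7/3x - 2/3z → -13/87yz - 12/29z^2 + 259/87x - 226/87z
  leading term yz: subtract (-26/29)·k_5 from -13/87yz - 12/29z^2 + 259/87x - 226/87z → -12/29z^2 + 37/18x - 161/87z
  leading term z^2: no divisor's leading term divides it; move -12/29z^2 to the remainder.
  leading term x: subtract (37/29)·k_7 from 37/18x - 161/87z → -z
  leading term z: no divisor's leading term divides it; move -z to the remainder.
  remainder -12/29z^2 - z ≠ 0; add k_8 = -12/29z^2 - z to the basis.

The other S-polynomials (S(h_2,h_3), S(h_2,k_4), S(h_3,k_4), S(h_1,k_5), S(h_2,k_5), S(h_3,k_5), S(h_1,k_6), S(h_2,k_6), S(h_3,k_6), S(k_5,k_6), S(h_1,k_7), S(h_2,k_7), S(h_3,k_7), S(k_4,k_7), S(k_5,k_7), S(k_6,k_7), S(h_1,k_8), S(h_2,k_8), S(h_3,k_8), S(k_4,k_8), S(k_5,k_8), S(k_6,k_8), S(k_7,k_8)) all reduce to 0 modulo the current basis, so we have a Gröbner basis.
Inter-reduce: drop elements whose leading term is divisible by another's, tail-reduce, and make monic.
Reduced Gröbner basis: {yz + 71/29z, z^2 + 29/12z, x - 12/29z}.

These differ, so the ideals are not equal.
The same test decides containment: I ⊆ J iff every generator of I reduces to 0 modulo a Gröbner basis of J.

No, the ideals differ.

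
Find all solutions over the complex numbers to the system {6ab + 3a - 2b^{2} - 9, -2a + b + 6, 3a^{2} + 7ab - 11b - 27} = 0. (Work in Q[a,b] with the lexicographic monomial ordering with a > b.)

Compute a lex Gröbner basis by Buchberger's algorithm.
f_1 = 6ab + 3a - 2b^{2} - 9, LT = ab.
f_2 = -2a + b + 6, LT = a.
f_3 = 3a^{2} + 7ab - 11b - 27, LT = a^{2}.

S(f_1,f_2): lcm = ab. S = \tfrac{1}{2}a + \tfrac{1}{6}b^{2} + 3b - \tfrac{3}{2}.
  leading term a: subtract (-\tfrac{1}{4})·f_2 from \tfrac{1}{2}a + \tfrac{1}{6}b^{2} + 3b - \tfrac{3}{2} → \tfrac{1}{6}b^{2} + \tfrac{13}{4}b
  leading term b^{2}: no divisor's leading term divides it; move \tfrac{1}{6}b^{2} to the remainder.
  leading term b: no divisor's leading term divides it; move \tfrac{13}{4}b to the remainder.
  remainder \tfrac{1}{6}b^{2} + \tfrac{13}{4}b ≠ 0; add h_4 = \tfrac{1}{6}b^{2} + \tfrac{13}{4}b to the basis.

S(f_1,f_3): lcm = a^{2}b. S = \tfrac{1}{2}a^{2} - \tfrac{8}{3}ab^{2} - \tfrac{3}{2}a + \tfrac{11}{3}b^{2} + 9b.
  leading term a^{2}: subtract (-\tfrac{1}{4}a)·f_2 from \tfrac{1}{2}a^{2} - \tfrac{8}{3}ab^{2} - \tfrac{3}{2}a + \tfrac{11}{3}b^{2} + 9b → -\tfrac{8}{3}ab^{2} + \tfrac{1}{4}ab + \tfrac{11}{3}b^{2} + 9b
  leading term ab^{2}: subtract (-\tfrac{4}{9}b)·f_1 from -\tfrac{8}{3}ab^{2} + \tfrac{1}{4}ab + \tfrac{11}{3}b^{2} + 9b → \tfrac{19}{12}ab - \tfrac{8}{9}b^{3} + \tfrac{11}{3}b^{2} + 5b
  leading term ab: subtract (\tfrac{19}{72})·f_1 from \tfrac{19}{12}ab - \tfrac{8}{9}b^{3} + \tfrac{11}{3}b^{2} + 5b → -\tfrac{19}{24}a - \tfrac{8}{9}b^{3} + \tfrac{151}{36}b^{2} + 5b + \tfrac{19}{8}
  leading term a: subtract (\tfrac{19}{48})·f_2 from -\tfrac{19}{24}a - \tfrac{8}{9}b^{3} + \tfrac{151}{36}b^{2} + 5b + \tfrac{19}{8} → -\tfrac{8}{9}b^{3} + \tfrac{151}{36}b^{2} + \tfrac{221}{48}b
  leading term b^{3}: subtract (-\tfrac{16}{3}b)·h_4 from -\tfrac{8}{9}b^{3} + \tfrac{151}{36}b^{2} + \tfrac{221}{48}b → \tfrac{775}{36}b^{2} + \tfrac{221}{48}b
  leading term b^{2}: subtract (\tfrac{775}{6})·h_4 from \tfrac{775}{36}b^{2} + \tfrac{221}{48}b → -\tfrac{6643}{16}b
  leading term b: no divisor's leading term divides it; move -\tfrac{6643}{16}b to the remainder.
  remainder -\tfrac{6643}{16}b ≠ 0; add h_5 = -\tfrac{6643}{16}b to the basis.

S(f_2,f_3): lcm = a^{2}. S = -\tfrac{17}{6}ab - 3a + \tfrac{11}{3}b + 9.
  leading term ab: subtract (-\tfrac{17}{36})·f_1 from -\tfrac{17}{6}ab - 3a + \tfrac{11}{3}b + 9 → -\tfrac{19}{12}a - \tfrac{17}{18}b^{2} + \tfrac{11}{3}b + \tfrac{19}{4}
  leading term a: subtract (\tfrac{19}{24})·f_2 from -\tfrac{19}{12}a - \tfrac{17}{18}b^{2} + \tfrac{11}{3}b + \tfrac{19}{4} → -\tfrac{17}{18}b^{2} + \tfrac{23}{8}b
  leading term b^{2}: subtract (-\tfrac{17}{3})·h_4 from -\tfrac{17}{18}b^{2} + \tfrac{23}{8}b → \tfrac{511}{24}b
  leading term b: subtract (-\tfrac{2}{39})·h_5 from \tfrac{511}{24}b → 0
  remainder 0.

S(f_1,h_4): lcm = ab^{2}. S = -19ab - \tfrac{1}{3}b^{3} - \tfrac{3}{2}b.
  leading term ab: subtract (-\tfrac{19}{6})·f_1 from -19ab - \tfrac{1}{3}b^{3} - \tfrac{3}{2}b → \tfrac{19}{2}a - \tfrac{1}{3}b^{3} - \tfrac{19}{3}b^{2} - \tfrac{3}{2}b - \tfrac{57}{2}
  leading term a: subtract (-\tfrac{19}{4})·f_2 from \tfrac{19}{2}a - \tfrac{1}{3}b^{3} - \tfrac{19}{3}b^{2} - \tfrac{3}{2}b - \tfrac{57}{2} → -\tfrac{1}{3}b^{3} - \tfrac{19}{3}b^{2} + \tfrac{13}{4}b
  leading term b^{3}: subtract (-2b)·h_4 from -\tfrac{1}{3}b^{3} - \tfrac{19}{3}b^{2} + \tfrac{13}{4}b → \tfrac{1}{6}b^{2} + \tfrac{13}{4}b
  leading term b^{2}: subtract (1)·h_4 from \tfrac{1}{6}b^{2} + \tfrac{13}{4}b → 0
  remainder 0.

S(f_2,h_4): leading monomials are coprime, so the S-polynomial reduces to 0 (Buchberger's first criterion).
S(f_3,h_4): leading monomials are coprime, so the S-polynomial reduces to 0 (Buchberger's first criterion).
S(f_1,h_5): lcm = ab. S = \tfrac{1}{2}a - \tfrac{1}{3}b^{2} - \tfrac{3}{2}.
  leading term a: subtract (-\tfrac{1}{4})·f_2 from \tfrac{1}{2}a - \tfrac{1}{3}b^{2} - \tfrac{3}{2} → -\tfrac{1}{3}b^{2} + \tfrac{1}{4}b
  leading term b^{2}: subtract (-2)·h_4 from -\tfrac{1}{3}b^{2} + \tfrac{1}{4}b → \tfrac{27}{4}b
  leading term b: subtract (-\tfrac{108}{6643})·h_5 from \tfrac{27}{4}b → 0
  remainder 0.

S(f_2,h_5): leading monomials are coprime, so the S-polynomial reduces to 0 (Buchberger's first criterion).
S(f_3,h_5): leading monomials are coprime, so the S-polynomial reduces to 0 (Buchberger's first criterion).
S(h_4,h_5): lcm = b^{2}. S = \tfrac{39}{2}b.
  leading term b: subtract (-\tfrac{24}{511})·h_5 from \tfrac{39}{2}b → 0
  remainder 0.

Every S-polynomial of the final basis reduces to 0, so we have a Gröbner basis.
Inter-reduce: drop elements whose leading term is divisible by another's, tail-reduce, and make monic.
Reduced Gröbner basis: {a - 3, b}.

From the last basis element, b = 0, so b takes values in {0}. Each choice, substituted upward through the basis, yields the corresponding point(s) of the solution set.
  b = 0: the earlier basis element becomes a - 3 = 0, giving a = 3 — point (3, 0).
This is the nonlinear analogue of row-reducing a linear system.

{(3, 0)}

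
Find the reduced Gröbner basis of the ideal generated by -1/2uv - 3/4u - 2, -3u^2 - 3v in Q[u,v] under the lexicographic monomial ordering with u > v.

G = {u - 1/4v^2 - 3/8v, v^3 + 3v^2 + 9/4v + 16}

This is the nonlinear analogue of row-reducing a linear system.

f_1 = -1/2uv - 3/4u - 2, LT = uv.
f_2 = -3u^2 - 3v, LT = u^2.

S(f_1,f_2): lcm = u^2v. S = 3/2u^2 + 4u - v^2.
  reduce S modulo (f_1, f_2):
  remainder 4u - v^2 - 3/2v ≠ 0; add g_3 = 4u - v^2 - 3/2v to the basis.

S(f_1,g_3): lcm = uv. S = 3/2u + 1/4v^3 + 3/8v^2 + 4.
  reduce S modulo (f_1, f_2, g_3):
  remainder 1/4v^3 + 3/4v^2 + 9/16v + 4 ≠ 0; add g_4 = 1/4v^3 + 3/4v^2 + 9/16v + 4 to the basis.

The other S-polynomials (S(f_2,g_3), S(f_1,g_4), S(f_2,g_4), S(g_3,g_4)) all reduce to 0 modulo the current basis, so we have a Gröbner basis.
Inter-reduce: drop elements whose leading term is divisible by another's, tail-reduce, and make monic.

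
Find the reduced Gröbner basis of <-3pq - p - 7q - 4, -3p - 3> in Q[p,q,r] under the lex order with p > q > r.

Buchberger's algorithm terminates because the ascending chain of leading-term ideals stabilizes.

f_1 = -3pq - p - 7q - 4, LT = pq.
f_2 = -3p - 3, LT = p.

S(f_1,f_2): lcm = pq. S = 1/3p + 4/3q + 4/3.
  leading term p: subtract (-1/9)·f_2 from 1/3p + 4/3q + 4/3 → 4/3q + 1
  leading term q: no divisor's leading term divides it; move 4/3q to the remainder.
  leading term 1: no divisor's leading term divides it; move 1 to the remainder.
  remainder 4/3q + 1 ≠ 0; add g_3 = 4/3q + 1 to the basis.

The other S-polynomials (S(f_1,g_3), S(f_2,g_3)) all reduce to 0 modulo the current basis, so we have a Gröbner basis.
Inter-reduce: drop elements whose leading term is divisible by another's, tail-reduce, and make monic.

G = {p + 1, q + 3/4}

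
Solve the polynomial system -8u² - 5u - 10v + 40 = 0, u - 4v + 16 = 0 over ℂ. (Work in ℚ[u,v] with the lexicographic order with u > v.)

Compute a lex Gröbner basis by Buchberger's algorithm.
f_1 = -8u² - 5u - 10v + 40, LT = u².
f_2 = u - 4v + 16, LT = u.

S(f_1,f_2): lcm = u². S = 4uv - 123/8u + 5/4v - 5.
  reduce S modulo (f_1, f_2):
  remainder 16v² - 497/4v + 241 ≠ 0; add h_3 = 16v² - 497/4v + 241 to the basis.

The other S-polynomials (S(f_1,h_3), S(f_2,h_3)) all reduce to 0 modulo the current basis, so we have a Gröbner basis.
Inter-reduce: drop elements whose leading term is divisible by another's, tail-reduce, and make monic.
Reduced Gröbner basis: {u - 4v + 16, v² - 497/64v + 241/16}.

A lex Gröbner basis eliminates variables successively. Here v² - 497/64v + 241/16 depends only on v, with roots {241/64, 4}; lifting each root through the earlier basis elements recovers the full solutions.
  v = 241/64: the earlier basis element becomes u + 15/16 = 0, giving u = -15/16 — point (-15/16, 241/64).
  v = 4: the earlier basis element becomes u = 0, giving u = 0 — point (0, 4).

{(-15/16, 241/64), (0, 4)}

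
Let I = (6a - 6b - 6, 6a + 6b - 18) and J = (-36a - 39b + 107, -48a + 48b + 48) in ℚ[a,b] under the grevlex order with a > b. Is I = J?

Two ideals are equal iff their reduced Gröbner bases coincide (the reduced basis is unique for a fixed ordering).
Buchberger on the first generating set:
f_1 = 6a - 6b - 6, LT = a.
f_2 = 6a + 6b - 18, LT = a.

S(f_1,f_2): lcm = a. S = -2b + 2.
  leading term b: no divisor's leading term divides it; move -2b to the remainder.
  leading term 1: no divisor's leading term divides it; move 2 to the remainder.
  remainder -2b + 2 ≠ 0; add g_3 = -2b + 2 to the basis.

The other S-polynomials (S(f_1,g_3), S(f_2,g_3)) all reduce to 0 modulo the current basis, so we have a Gröbner basis.
Inter-reduce: drop elements whose leading term is divisible by another's, tail-reduce, and make monic.
Reduced Gröbner basis: {a - 2, b - 1}.

Buchberger on the second generating set:
h_1 = -36a - 39b + 107, LT = a.
h_2 = -48a + 48b + 48, LT = a.

S(h_1,h_2): lcm = a. S = 25/12b - 71/36.
  leading term b: no divisor's leading term divides it; move 25/12b to the remainder.
  leading term 1: no divisor's leading term divides it; move -71/36 to the remainder.
  remainder 25/12b - 71/36 ≠ 0; add k_3 = 25/12b - 71/36 to the basis.

The other S-polynomials (S(h_1,k_3), S(h_2,k_3)) all reduce to 0 modulo the current basis, so we have a Gröbner basis.
Inter-reduce: drop elements whose leading term is divisible by another's, tail-reduce, and make monic.
Reduced Gröbner basis: {a - 146/75, b - 71/75}.

The bases are distinct; the ideals are different.
The choice of monomial ordering does not affect the verdict — as long as both bases are computed under the same ordering, their equality decides ideal equality.

No, the ideals differ.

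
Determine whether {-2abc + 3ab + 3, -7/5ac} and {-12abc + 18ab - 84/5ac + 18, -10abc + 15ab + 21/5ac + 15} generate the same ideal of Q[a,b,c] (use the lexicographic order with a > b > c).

Yes, the ideals are equal.

For a fixed monomial order, each ideal has a unique reduced Gröbner basis; comparing bases decides equality.
Buchberger on the first generating set:
f_1 = -2abc + 3ab + 3, LT = abc.
f_2 = -7/5ac, LT = ac.

S(f_1,f_2): lcm = abc. S = -3/2ab - 3/2.
  leading term ab: no divisor's leading term divides it; move -3/2ab to the remainder.
  leading term 1: no divisor's leading term divides it; move -3/2 to the remainder.
  remainder -3/2ab - 3/2 ≠ 0; add g_3 = -3/2ab - 3/2 to the basis.

S(f_1,g_3): lcm = abc. S = -3/2ab - c - 3/2.
  leading term ab: subtract (1)·g_3 from -3/2ab - c - 3/2 → -c
  leading term c: no divisor's leading term divides it; move -c to the remainder.
  remainder -c ≠ 0; add g_4 = -c to the basis.

S(f_2,g_3): lcm = abc. S = -c.
  leading term c: subtract (1)·g_4 from -c → 0
  remainder 0.

S(f_1,g_4): lcm = abc. S = -3/2ab - 3/2.
  leading term ab: subtract (1)·g_3 from -3/2ab - 3/2 → 0
  remainder 0.

S(f_2,g_4): lcm = ac. S = 0.
  remainder 0.

S(g_3,g_4): leading monomials are coprime, so the S-polynomial reduces to 0 (Buchberger's first criterion).
Every S-polynomial of the final basis reduces to 0, so we have a Gröbner basis.
Inter-reduce: drop elements whose leading term is divisible by another's, tail-reduce, and make monic.
Reduced Gröbner basis: {ab + 1, c}.

Buchberger on the second generating set:
h_1 = -12abc + 18ab - 84/5ac + 18, LT = abc.
h_2 = -10abc + 15ab + 21/5ac + 15, LT = abc.

S(h_1,h_2): lcm = abc. S = 91/50ac.
  leading term ac: no divisor's leading term divides it; move 91/50ac to the remainder.
  remainder 91/50ac ≠ 0; add k_3 = 91/50ac to the basis.

S(h_1,k_3): lcm = abc. S = -3/2ab + 7/5ac - 3/2.
  leading term ab: no divisor's leading term divides it; move -3/2ab to the remainder.
  leading term ac: subtract (10/13)·k_3 from 7/5ac - 3/2 → -3/2
  leading term 1: no divisor's leading term divides it; move -3/2 to the remainder.
  remainder -3/2ab - 3/2 ≠ 0; add k_4 = -3/2ab - 3/2 to the basis.

S(h_2,k_3): lcm = abc. S = -3/2ab - 21/50ac - 3/2.
  leading term ab: subtract (1)·k_4 from -3/2ab - 21/50ac - 3/2 → -21/50ac
  leading term ac: subtract (-3/13)·k_3 from -21/50ac → 0
  remainder 0.

S(h_1,k_4): lcm = abc. S = -3/2ab + 7/5ac - c - 3/2.
  leading term ab: subtract (1)·k_4 from -3/2ab + 7/5ac - c - 3/2 → 7/5ac - c
  leading term ac: subtract (10/13)·k_3 from 7/5ac - c → -c
  leading term c: no divisor's leading term divides it; move -c to the remainder.
  remainder -c ≠ 0; add k_5 = -c to the basis.

S(h_2,k_4): lcm = abc. S = -3/2ab - 21/50ac - c - 3/2.
  leading term ab: subtract (1)·k_4 from -3/2ab - 21/50ac - c - 3/2 → -21/50ac - c
  leading term ac: subtract (-3/13)·k_3 from -21/50ac - c → -c
  leading term c: subtract (1)·k_5 from -c → 0
  remainder 0.

S(k_3,k_4): lcm = abc. S = -c.
  leading term c: subtract (1)·k_5 from -c → 0
  remainder 0.

S(h_1,k_5): lcm = abc. S = -3/2ab + 7/5ac - 3/2.
  leading term ab: subtract (1)·k_4 from -3/2ab + 7/5ac - 3/2 → 7/5ac
  leading term ac: subtract (10/13)·k_3 from 7/5ac → 0
  remainder 0.

S(h_2,k_5): lcm = abc. S = -3/2ab - 21/50ac - 3/2.
  leading term ab: subtract (1)·k_4 from -3/2ab - 21/50ac - 3/2 → -21/50ac
  leading term ac: subtract (-3/13)·k_3 from -21/50ac → 0
  remainder 0.

S(k_3,k_5): lcm = ac. S = 0.
  remainder 0.

S(k_4,k_5): leading monomials are coprime, so the S-polynomial reduces to 0 (Buchberger's first criterion).
Every S-polynomial of the final basis reduces to 0, so we have a Gröbner basis.
Inter-reduce: drop elements whose leading term is divisible by another's, tail-reduce, and make monic.
Reduced Gröbner basis: {ab + 1, c}.

The two bases agree; hence the ideals are identical.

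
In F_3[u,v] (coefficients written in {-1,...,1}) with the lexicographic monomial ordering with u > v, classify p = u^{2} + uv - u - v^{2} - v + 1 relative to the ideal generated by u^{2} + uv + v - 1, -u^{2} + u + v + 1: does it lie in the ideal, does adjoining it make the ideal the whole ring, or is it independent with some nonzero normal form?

First compute the reduced Gröbner basis of I by Buchberger's algorithm.
f_1 = u^{2} + uv + v - 1, LT = u^{2}.
f_2 = -u^{2} + u + v + 1, LT = u^{2}.

S(f_1,f_2): lcm = u^{2}. S = uv + u - v.
  leading term uv: no divisor's leading term divides it; move uv to the remainder.
  leading term u: no divisor's leading term divides it; move u to the remainder.
  leading term v: no divisor's leading term divides it; move -v to the remainder.
  remainder uv + u - v ≠ 0; add h_3 = uv + u - v to the basis.

S(f_1,h_3): lcm = u^{2}v. S = -u^{2} + uv^{2} + uv + v^{2} - v.
  leading term u^{2}: subtract (-1)·f_1 from -u^{2} + uv^{2} + uv + v^{2} - v → uv^{2} - uv + v^{2} - 1
  leading term uv^{2}: subtract (v)·h_3 from uv^{2} - uv + v^{2} - 1 → uv - v^{2} - 1
  leading term uv: subtract (1)·h_3 from uv - v^{2} - 1 → -u - v^{2} + v - 1
  leading term u: no divisor's leading term divides it; move -u to the remainder.
  leading term v^{2}: no divisor's leading term divides it; move -v^{2} to the remainder.
  leading term v: no divisor's leading term divides it; move v to the remainder.
  leading term 1: no divisor's leading term divides it; move -1 to the remainder.
  remainder -u - v^{2} + v - 1 ≠ 0; add h_4 = -u - v^{2} + v - 1 to the basis.

S(h_3,h_4): lcm = uv. S = u - v^{3} + v^{2} + v.
  leading term u: subtract (-1)·h_4 from u - v^{3} + v^{2} + v → -v^{3} - v - 1
  leading term v^{3}: no divisor's leading term divides it; move -v^{3} to the remainder.
  leading term v: no divisor's leading term divides it; move -v to the remainder.
  leading term 1: no divisor's leading term divides it; move -1 to the remainder.
  remainder -v^{3} - v - 1 ≠ 0; add h_5 = -v^{3} - v - 1 to the basis.

The other S-polynomials (S(f_2,h_3), S(f_1,h_4), S(f_2,h_4), S(f_1,h_5), S(f_2,h_5), S(h_3,h_5), S(h_4,h_5)) all reduce to 0 modulo the current basis, so we have a Gröbner basis.
Inter-reduce: drop elements whose leading term is divisible by another's, tail-reduce, and make monic.
Reduced Gröbner basis: {u + v^{2} - v + 1, v^{3} + v + 1}.
Label its elements g_1 = u + v^{2} - v + 1, g_2 = v^{3} + v + 1.

Reduce p = u^{2} + uv - u - v^{2} - v + 1 modulo G:
  leading term u^{2}: subtract (u)·g_1 from u^{2} + uv - u - v^{2} - v + 1 → -uv^{2} - uv + u - v^{2} - v + 1
  leading term uv^{2}: subtract (-v^{2})·g_1 from -uv^{2} - uv + u - v^{2} - v + 1 → -uv + u + v^{4} - v^{3} - v + 1
  leading term uv: subtract (-v)·g_1 from -uv + u + v^{4} - v^{3} - v + 1 → u + v^{4} - v^{2} + 1
  leading term u: subtract (1)·g_1 from u + v^{4} - v^{2} + 1 → v^{4} + v^{2} + v
  leading term v^{4}: subtract (v)·g_2 from v^{4} + v^{2} + v → 0
  normal form = 0.
Since the normal form is 0, p ∈ I.

u^{2} + uv - u - v^{2} - v + 1 lies in I (it reduces to 0).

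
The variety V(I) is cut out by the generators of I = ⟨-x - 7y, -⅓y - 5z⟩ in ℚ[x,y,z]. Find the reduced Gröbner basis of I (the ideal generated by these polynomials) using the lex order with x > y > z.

f_1 = -x - 7y, LT = x.
f_2 = -⅓y - 5z, LT = y.

The S-polynomials (S(f_1,f_2)) all reduce to 0 modulo the current basis, so we have a Gröbner basis.

G = {x - 105z, y + 15z}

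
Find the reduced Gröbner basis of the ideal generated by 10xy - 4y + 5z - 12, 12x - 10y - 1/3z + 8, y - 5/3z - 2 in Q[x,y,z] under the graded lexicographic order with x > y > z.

G = {z^2 + 156/85z, x - 17/12z - 1, y - 5/3z - 2}

f_1 = 10xy - 4y + 5z - 12, LT = xy.
f_2 = 12x - 10y - 1/3z + 8, LT = x.
f_3 = y - 5/3z - 2, LT = y.

S(f_1,f_2): lcm = xy. S = 5/6y^2 + 1/36yz - 16/15y + 1/2z - 6/5.
  leading term y^2: subtract (5/6y)·f_3 from 5/6y^2 + 1/36yz - 16/15y + 1/2z - 6/5 → 17/12yz + 3/5y + 1/2z - 6/5
  leading term yz: subtract (17/12z)·f_3 from 17/12yz + 3/5y + 1/2z - 6/5 → 85/36z^2 + 3/5y + 10/3z - 6/5
  leading term z^2: no divisor's leading term divides it; move 85/36z^2 to the remainder.
  leading term y: subtract (3/5)·f_3 from 3/5y + 10/3z - 6/5 → 13/3z
  leading term z: no divisor's leading term divides it; move 13/3z to the remainder.
  remainder 85/36z^2 + 13/3z ≠ 0; add g_4 = 85/36z^2 + 13/3z to the basis.

The other S-polynomials (S(f_1,f_3), S(f_2,f_3), S(f_1,g_4), S(f_2,g_4), S(f_3,g_4)) all reduce to 0 modulo the current basis, so we have a Gröbner basis.
Inter-reduce: drop elements whose leading term is divisible by another's, tail-reduce, and make monic.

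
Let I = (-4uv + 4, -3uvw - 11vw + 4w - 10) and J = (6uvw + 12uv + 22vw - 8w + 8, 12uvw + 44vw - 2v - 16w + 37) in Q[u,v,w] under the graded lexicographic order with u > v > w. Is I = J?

No, the ideals differ.

For a fixed monomial order, each ideal has a unique reduced Gröbner basis; comparing bases decides equality.
Buchberger on the first generating set:
f_1 = -4uv + 4, LT = uv.
f_2 = -3uvw - 11vw + 4w - 10, LT = uvw.

S(f_1,f_2): lcm = uvw. S = -11/3vw + 1/3w - 10/3.
  leading term vw: no divisor's leading term divides it; move -11/3vw to the remainder.
  leading term w: no divisor's leading term divides it; move 1/3w to the remainder.
  leading term 1: no divisor's leading term divides it; move -10/3 to the remainder.
  remainder -11/3vw + 1/3w - 10/3 ≠ 0; add g_3 = -11/3vw + 1/3w - 10/3 to the basis.

S(f_1,g_3): lcm = uvw. S = 1/11uw - 10/11u - w.
  leading term uw: no divisor's leading term divides it; move 1/11uw to the remainder.
  leading term u: no divisor's leading term divides it; move -10/11u to the remainder.
  leading term w: no divisor's leading term divides it; move -w to the remainder.
  remainder 1/11uw - 10/11u - w ≠ 0; add g_4 = 1/11uw - 10/11u - w to the basis.

The other S-polynomials (S(f_2,g_3), S(f_1,g_4), S(f_2,g_4), S(g_3,g_4)) all reduce to 0 modulo the current basis, so we have a Gröbner basis.
Inter-reduce: drop elements whose leading term is divisible by another's, tail-reduce, and make monic.
Reduced Gröbner basis: {uv - 1, uw - 10u - 11w, vw - 1/11w + 10/11}.

Buchberger on the second generating set:
h_1 = 6uvw + 12uv + 22vw - 8w + 8, LT = uvw.
h_2 = 12uvw + 44vw - 2v - 16w + 37, LT = uvw.

S(h_1,h_2): lcm = uvw. S = 2uv + 1/6v - 7/4.
  leading term uv: no divisor's leading term divides it; move 2uv to the remainder.
  leading term v: no divisor's leading term divides it; move 1/6v to the remainder.
  leading term 1: no divisor's leading term divides it; move -7/4 to the remainder.
  remainder 2uv + 1/6v - 7/4 ≠ 0; add k_3 = 2uv + 1/6v - 7/4 to the basis.

S(h_1,k_3): lcm = uvw. S = 2uv + 43/12vw - 11/24w + 4/3.
  leading term uv: subtract (1)·k_3 from 2uv + 43/12vw - 11/24w + 4/3 → 43/12vw - 1/6v - 11/24w + 37/12
  leading term vw: no divisor's leading term divides it; move 43/12vw to the remainder.
  leading term v: no divisor's leading term divides it; move -1/6v to the remainder.
  leading term w: no divisor's leading term divides it; move -11/24w to the remainder.
  leading term 1: no divisor's leading term divides it; move 37/12 to the remainder.
  remainder 43/12vw - 1/6v - 11/24w + 37/12 ≠ 0; add k_4 = 43/12vw - 1/6v - 11/24w + 37/12 to the basis.

S(h_1,k_4): lcm = uvw. S = 88/43uv + 11/86uw + 11/3vw - 37/43u - 4/3w + 4/3.
  leading term uv: subtract (44/43)·k_3 from 88/43uv + 11/86uw + 11/3vw - 37/43u - 4/3w + 4/3 → 11/86uw + 11/3vw - 37/43u - 22/129v - 4/3w + 403/129
  leading term uw: no divisor's leading term divides it; move 11/86uw to the remainder.
  leading term vw: subtract (44/43)·k_4 from 11/3vw - 37/43u - 22/129v - 4/3w + 403/129 → -37/43u - 223/258w - 4/129
  leading term u: no divisor's leading term divides it; move -37/43u to the remainder.
  leading term w: no divisor's leading term divides it; move -223/258w to the remainder.
  leading term 1: no divisor's leading term divides it; move -4/129 to the remainder.
  remainder 11/86uw - 37/43u - 223/258w - 4/129 ≠ 0; add k_5 = 11/86uw - 37/43u - 223/258w - 4/129 to the basis.

The other S-polynomials (S(h_2,k_3), S(h_2,k_4), S(k_3,k_4), S(h_1,k_5), S(h_2,k_5), S(k_3,k_5), S(k_4,k_5)) all reduce to 0 modulo the current basis, so we have a Gröbner basis.
Inter-reduce: drop elements whose leading term is divisible by another's, tail-reduce, and make monic.
Reduced Gröbner basis: {uv + 1/12v - 7/8, uw - 74/11u - 223/33w - 8/33, vw - 2/43v - 11/86w + 37/43}.

The bases are distinct; the ideals are different.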